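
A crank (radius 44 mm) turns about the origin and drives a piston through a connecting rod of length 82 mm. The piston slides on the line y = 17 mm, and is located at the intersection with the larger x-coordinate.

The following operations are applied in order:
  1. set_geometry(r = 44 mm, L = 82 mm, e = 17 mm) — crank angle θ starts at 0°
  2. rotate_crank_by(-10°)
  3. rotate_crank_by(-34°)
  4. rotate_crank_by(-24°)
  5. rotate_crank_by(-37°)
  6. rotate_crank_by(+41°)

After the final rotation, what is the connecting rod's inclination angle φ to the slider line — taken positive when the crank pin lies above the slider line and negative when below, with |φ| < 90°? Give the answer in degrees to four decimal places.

set_geometry: r = 44 mm, L = 82 mm, e = 17 mm; θ ← 0°
rotate_crank_by(-10°): θ ← 0° -10° = -10°
rotate_crank_by(-34°): θ ← -10° -34° = -44°
rotate_crank_by(-24°): θ ← -44° -24° = -68°
rotate_crank_by(-37°): θ ← -68° -37° = -105°
rotate_crank_by(+41°): θ ← -105° +41° = -64°
crank pin P = (r cos θ, r sin θ) = (19.288330, -39.546938)
h = r sin θ − e = -39.546938 − 17 = -56.546938
sin φ = h / L = -56.546938 / 82 = -0.68959681
φ = arcsin(-0.68959681) = -43.598201°

-43.5982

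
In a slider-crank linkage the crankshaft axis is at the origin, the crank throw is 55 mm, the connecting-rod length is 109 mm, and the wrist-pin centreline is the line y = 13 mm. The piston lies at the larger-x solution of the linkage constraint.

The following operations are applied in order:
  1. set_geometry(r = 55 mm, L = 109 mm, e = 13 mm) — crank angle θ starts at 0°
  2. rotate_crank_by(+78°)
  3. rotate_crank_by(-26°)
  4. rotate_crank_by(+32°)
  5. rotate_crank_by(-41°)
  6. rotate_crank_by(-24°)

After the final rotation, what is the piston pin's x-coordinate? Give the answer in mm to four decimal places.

160.8930

set_geometry: r = 55 mm, L = 109 mm, e = 13 mm; θ ← 0°
rotate_crank_by(+78°): θ ← 0° +78° = 78°
rotate_crank_by(-26°): θ ← 78° -26° = 52°
rotate_crank_by(+32°): θ ← 52° +32° = 84°
rotate_crank_by(-41°): θ ← 84° -41° = 43°
rotate_crank_by(-24°): θ ← 43° -24° = 19°
crank pin P = (r cos θ, r sin θ) = (52.003522, 17.906248)
h = r sin θ − e = 17.906248 − 13 = 4.906248
x = r cos θ + √(L² − h²) = 52.003522 + √(11881.0 − 24.0713) = 52.003522 + 108.889525 = 160.893047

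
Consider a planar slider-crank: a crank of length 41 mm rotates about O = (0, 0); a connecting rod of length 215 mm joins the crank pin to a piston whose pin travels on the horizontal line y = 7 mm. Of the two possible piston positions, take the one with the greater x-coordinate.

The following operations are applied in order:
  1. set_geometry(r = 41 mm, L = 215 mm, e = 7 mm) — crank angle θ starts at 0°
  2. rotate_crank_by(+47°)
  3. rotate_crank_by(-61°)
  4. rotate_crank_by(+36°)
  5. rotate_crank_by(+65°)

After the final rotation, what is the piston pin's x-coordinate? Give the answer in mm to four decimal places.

214.4494

set_geometry: r = 41 mm, L = 215 mm, e = 7 mm; θ ← 0°
rotate_crank_by(+47°): θ ← 0° +47° = 47°
rotate_crank_by(-61°): θ ← 47° -61° = -14°
rotate_crank_by(+36°): θ ← -14° +36° = 22°
rotate_crank_by(+65°): θ ← 22° +65° = 87°
crank pin P = (r cos θ, r sin θ) = (2.145774, 40.943811)
h = r sin θ − e = 40.943811 − 7 = 33.943811
x = r cos θ + √(L² − h²) = 2.145774 + √(46225.0 − 1152.1823) = 2.145774 + 212.303598 = 214.449372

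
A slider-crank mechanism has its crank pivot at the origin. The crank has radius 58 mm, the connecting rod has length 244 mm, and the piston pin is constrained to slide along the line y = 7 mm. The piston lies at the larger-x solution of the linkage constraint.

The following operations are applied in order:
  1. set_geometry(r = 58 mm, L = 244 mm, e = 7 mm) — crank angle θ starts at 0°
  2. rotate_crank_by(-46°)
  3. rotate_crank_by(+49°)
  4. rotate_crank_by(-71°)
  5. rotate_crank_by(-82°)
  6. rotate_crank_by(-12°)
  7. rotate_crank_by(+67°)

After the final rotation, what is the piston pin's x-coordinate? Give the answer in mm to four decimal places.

230.1888

set_geometry: r = 58 mm, L = 244 mm, e = 7 mm; θ ← 0°
rotate_crank_by(-46°): θ ← 0° -46° = -46°
rotate_crank_by(+49°): θ ← -46° +49° = 3°
rotate_crank_by(-71°): θ ← 3° -71° = -68°
rotate_crank_by(-82°): θ ← -68° -82° = -150°
rotate_crank_by(-12°): θ ← -150° -12° = -162°
rotate_crank_by(+67°): θ ← -162° +67° = -95°
crank pin P = (r cos θ, r sin θ) = (-5.055033, -57.779292)
h = r sin θ − e = -57.779292 − 7 = -64.779292
x = r cos θ + √(L² − h²) = -5.055033 + √(59536.0 − 4196.3567) = -5.055033 + 235.243795 = 230.188762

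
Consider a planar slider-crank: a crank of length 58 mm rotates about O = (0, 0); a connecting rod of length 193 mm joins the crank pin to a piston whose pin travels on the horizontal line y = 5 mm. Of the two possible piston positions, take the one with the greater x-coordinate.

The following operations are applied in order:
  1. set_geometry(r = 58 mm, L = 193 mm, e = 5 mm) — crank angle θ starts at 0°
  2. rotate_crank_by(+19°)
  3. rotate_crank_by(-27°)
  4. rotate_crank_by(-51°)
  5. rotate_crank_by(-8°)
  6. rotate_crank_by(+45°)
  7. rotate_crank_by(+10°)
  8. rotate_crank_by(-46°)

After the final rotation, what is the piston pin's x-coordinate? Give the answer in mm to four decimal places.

215.9724

set_geometry: r = 58 mm, L = 193 mm, e = 5 mm; θ ← 0°
rotate_crank_by(+19°): θ ← 0° +19° = 19°
rotate_crank_by(-27°): θ ← 19° -27° = -8°
rotate_crank_by(-51°): θ ← -8° -51° = -59°
rotate_crank_by(-8°): θ ← -59° -8° = -67°
rotate_crank_by(+45°): θ ← -67° +45° = -22°
rotate_crank_by(+10°): θ ← -22° +10° = -12°
rotate_crank_by(-46°): θ ← -12° -46° = -58°
crank pin P = (r cos θ, r sin θ) = (30.735317, -49.186790)
h = r sin θ − e = -49.186790 − 5 = -54.186790
x = r cos θ + √(L² − h²) = 30.735317 + √(37249.0 − 2936.2082) = 30.735317 + 185.237123 = 215.972441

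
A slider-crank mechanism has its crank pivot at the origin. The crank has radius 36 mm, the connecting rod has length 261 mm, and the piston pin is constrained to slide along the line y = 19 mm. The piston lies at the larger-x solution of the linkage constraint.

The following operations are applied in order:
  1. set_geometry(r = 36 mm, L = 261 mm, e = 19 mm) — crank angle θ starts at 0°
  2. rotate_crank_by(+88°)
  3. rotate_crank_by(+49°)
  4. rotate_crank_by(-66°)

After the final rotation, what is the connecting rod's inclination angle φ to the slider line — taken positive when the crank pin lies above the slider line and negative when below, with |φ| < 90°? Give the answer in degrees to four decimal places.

set_geometry: r = 36 mm, L = 261 mm, e = 19 mm; θ ← 0°
rotate_crank_by(+88°): θ ← 0° +88° = 88°
rotate_crank_by(+49°): θ ← 88° +49° = 137°
rotate_crank_by(-66°): θ ← 137° -66° = 71°
crank pin P = (r cos θ, r sin θ) = (11.720454, 34.038669)
h = r sin θ − e = 34.038669 − 19 = 15.038669
sin φ = h / L = 15.038669 / 261 = 0.05761942
φ = arcsin(0.05761942) = 3.303179°

3.3032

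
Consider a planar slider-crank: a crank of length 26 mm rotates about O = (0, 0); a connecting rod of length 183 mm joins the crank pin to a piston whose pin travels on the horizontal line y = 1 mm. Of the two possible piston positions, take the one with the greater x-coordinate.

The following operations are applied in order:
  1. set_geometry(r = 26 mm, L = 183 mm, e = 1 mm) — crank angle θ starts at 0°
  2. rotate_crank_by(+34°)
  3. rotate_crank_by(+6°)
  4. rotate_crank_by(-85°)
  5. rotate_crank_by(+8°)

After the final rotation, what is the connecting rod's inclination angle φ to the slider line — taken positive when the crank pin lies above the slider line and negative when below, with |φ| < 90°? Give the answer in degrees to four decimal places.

-5.2193

set_geometry: r = 26 mm, L = 183 mm, e = 1 mm; θ ← 0°
rotate_crank_by(+34°): θ ← 0° +34° = 34°
rotate_crank_by(+6°): θ ← 34° +6° = 40°
rotate_crank_by(-85°): θ ← 40° -85° = -45°
rotate_crank_by(+8°): θ ← -45° +8° = -37°
crank pin P = (r cos θ, r sin θ) = (20.764523, -15.647191)
h = r sin θ − e = -15.647191 − 1 = -16.647191
sin φ = h / L = -16.647191 / 183 = -0.09096825
φ = arcsin(-0.09096825) = -5.219313°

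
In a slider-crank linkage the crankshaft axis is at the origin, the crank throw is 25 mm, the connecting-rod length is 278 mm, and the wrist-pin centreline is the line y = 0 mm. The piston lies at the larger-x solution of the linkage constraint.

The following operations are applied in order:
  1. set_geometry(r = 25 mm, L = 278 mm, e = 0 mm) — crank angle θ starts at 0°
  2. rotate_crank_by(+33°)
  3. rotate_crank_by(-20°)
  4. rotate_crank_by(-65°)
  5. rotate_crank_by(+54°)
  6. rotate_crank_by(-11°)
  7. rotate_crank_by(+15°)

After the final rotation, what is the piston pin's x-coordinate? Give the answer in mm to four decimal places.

302.8508

set_geometry: r = 25 mm, L = 278 mm, e = 0 mm; θ ← 0°
rotate_crank_by(+33°): θ ← 0° +33° = 33°
rotate_crank_by(-20°): θ ← 33° -20° = 13°
rotate_crank_by(-65°): θ ← 13° -65° = -52°
rotate_crank_by(+54°): θ ← -52° +54° = 2°
rotate_crank_by(-11°): θ ← 2° -11° = -9°
rotate_crank_by(+15°): θ ← -9° +15° = 6°
crank pin P = (r cos θ, r sin θ) = (24.863047, 2.613212)
h = r sin θ − e = 2.613212 − 0 = 2.613212
x = r cos θ + √(L² − h²) = 24.863047 + √(77284.0 − 6.8289) = 24.863047 + 277.987718 = 302.850765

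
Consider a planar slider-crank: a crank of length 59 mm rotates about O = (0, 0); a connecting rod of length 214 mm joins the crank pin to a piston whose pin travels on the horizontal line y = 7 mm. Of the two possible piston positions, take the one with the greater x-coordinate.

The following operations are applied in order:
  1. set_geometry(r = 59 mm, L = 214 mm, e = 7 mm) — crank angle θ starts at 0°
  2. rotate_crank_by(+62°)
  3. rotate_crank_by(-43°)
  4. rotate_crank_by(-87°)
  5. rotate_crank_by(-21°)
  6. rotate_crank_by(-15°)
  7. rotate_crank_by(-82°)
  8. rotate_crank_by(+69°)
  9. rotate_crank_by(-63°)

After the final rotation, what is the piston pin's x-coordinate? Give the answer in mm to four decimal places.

154.8855

set_geometry: r = 59 mm, L = 214 mm, e = 7 mm; θ ← 0°
rotate_crank_by(+62°): θ ← 0° +62° = 62°
rotate_crank_by(-43°): θ ← 62° -43° = 19°
rotate_crank_by(-87°): θ ← 19° -87° = -68°
rotate_crank_by(-21°): θ ← -68° -21° = -89°
rotate_crank_by(-15°): θ ← -89° -15° = -104°
rotate_crank_by(-82°): θ ← -104° -82° = -186°
rotate_crank_by(+69°): θ ← -186° +69° = -117°
rotate_crank_by(-63°): θ ← -117° -63° = -180°
crank pin P = (r cos θ, r sin θ) = (-59.000000, -0.000000)
h = r sin θ − e = -0.000000 − 7 = -7.000000
x = r cos θ + √(L² − h²) = -59.000000 + √(45796.0 − 49.0000) = -59.000000 + 213.885483 = 154.885483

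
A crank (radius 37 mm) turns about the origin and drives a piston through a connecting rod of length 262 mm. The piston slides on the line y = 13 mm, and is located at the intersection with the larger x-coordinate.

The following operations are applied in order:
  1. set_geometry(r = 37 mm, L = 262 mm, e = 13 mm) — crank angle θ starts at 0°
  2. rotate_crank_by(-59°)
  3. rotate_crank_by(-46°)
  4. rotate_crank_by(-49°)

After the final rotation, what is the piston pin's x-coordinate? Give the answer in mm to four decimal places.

227.1101

set_geometry: r = 37 mm, L = 262 mm, e = 13 mm; θ ← 0°
rotate_crank_by(-59°): θ ← 0° -59° = -59°
rotate_crank_by(-46°): θ ← -59° -46° = -105°
rotate_crank_by(-49°): θ ← -105° -49° = -154°
crank pin P = (r cos θ, r sin θ) = (-33.255380, -16.219732)
h = r sin θ − e = -16.219732 − 13 = -29.219732
x = r cos θ + √(L² − h²) = -33.255380 + √(68644.0 − 853.7928) = -33.255380 + 260.365526 = 227.110146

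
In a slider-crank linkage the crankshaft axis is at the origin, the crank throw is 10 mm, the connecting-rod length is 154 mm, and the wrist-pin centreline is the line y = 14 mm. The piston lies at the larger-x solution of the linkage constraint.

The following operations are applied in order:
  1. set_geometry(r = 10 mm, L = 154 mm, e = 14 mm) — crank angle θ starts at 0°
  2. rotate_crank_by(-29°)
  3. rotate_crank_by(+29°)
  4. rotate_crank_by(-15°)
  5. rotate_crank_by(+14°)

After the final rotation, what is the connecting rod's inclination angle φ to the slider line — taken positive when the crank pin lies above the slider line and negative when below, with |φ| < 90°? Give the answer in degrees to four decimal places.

set_geometry: r = 10 mm, L = 154 mm, e = 14 mm; θ ← 0°
rotate_crank_by(-29°): θ ← 0° -29° = -29°
rotate_crank_by(+29°): θ ← -29° +29° = 0°
rotate_crank_by(-15°): θ ← 0° -15° = -15°
rotate_crank_by(+14°): θ ← -15° +14° = -1°
crank pin P = (r cos θ, r sin θ) = (9.998477, -0.174524)
h = r sin θ − e = -0.174524 − 14 = -14.174524
sin φ = h / L = -14.174524 / 154 = -0.09204236
φ = arcsin(-0.09204236) = -5.281114°

-5.2811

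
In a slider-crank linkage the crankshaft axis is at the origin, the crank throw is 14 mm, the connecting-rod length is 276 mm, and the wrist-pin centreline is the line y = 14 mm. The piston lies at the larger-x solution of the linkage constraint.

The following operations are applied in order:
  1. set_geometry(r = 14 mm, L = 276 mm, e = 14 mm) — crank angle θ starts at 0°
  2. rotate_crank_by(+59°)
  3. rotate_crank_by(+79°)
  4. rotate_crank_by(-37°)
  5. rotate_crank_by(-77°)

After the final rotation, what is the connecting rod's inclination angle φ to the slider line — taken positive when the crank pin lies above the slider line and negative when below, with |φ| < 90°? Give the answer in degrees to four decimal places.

-1.7245

set_geometry: r = 14 mm, L = 276 mm, e = 14 mm; θ ← 0°
rotate_crank_by(+59°): θ ← 0° +59° = 59°
rotate_crank_by(+79°): θ ← 59° +79° = 138°
rotate_crank_by(-37°): θ ← 138° -37° = 101°
rotate_crank_by(-77°): θ ← 101° -77° = 24°
crank pin P = (r cos θ, r sin θ) = (12.789636, 5.694313)
h = r sin θ − e = 5.694313 − 14 = -8.305687
sin φ = h / L = -8.305687 / 276 = -0.03009307
φ = arcsin(-0.03009307) = -1.724466°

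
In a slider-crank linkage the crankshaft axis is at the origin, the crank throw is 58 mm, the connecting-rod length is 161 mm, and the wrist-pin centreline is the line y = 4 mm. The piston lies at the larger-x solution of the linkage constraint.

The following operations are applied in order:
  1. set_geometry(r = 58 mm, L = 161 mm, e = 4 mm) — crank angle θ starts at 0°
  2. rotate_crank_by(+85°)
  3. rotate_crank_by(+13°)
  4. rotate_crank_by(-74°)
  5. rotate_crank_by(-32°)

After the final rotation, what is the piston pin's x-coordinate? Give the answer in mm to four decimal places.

set_geometry: r = 58 mm, L = 161 mm, e = 4 mm; θ ← 0°
rotate_crank_by(+85°): θ ← 0° +85° = 85°
rotate_crank_by(+13°): θ ← 85° +13° = 98°
rotate_crank_by(-74°): θ ← 98° -74° = 24°
rotate_crank_by(-32°): θ ← 24° -32° = -8°
crank pin P = (r cos θ, r sin θ) = (57.435548, -8.072040)
h = r sin θ − e = -8.072040 − 4 = -12.072040
x = r cos θ + √(L² − h²) = 57.435548 + √(25921.0 − 145.7341) = 57.435548 + 160.546772 = 217.982320

217.9823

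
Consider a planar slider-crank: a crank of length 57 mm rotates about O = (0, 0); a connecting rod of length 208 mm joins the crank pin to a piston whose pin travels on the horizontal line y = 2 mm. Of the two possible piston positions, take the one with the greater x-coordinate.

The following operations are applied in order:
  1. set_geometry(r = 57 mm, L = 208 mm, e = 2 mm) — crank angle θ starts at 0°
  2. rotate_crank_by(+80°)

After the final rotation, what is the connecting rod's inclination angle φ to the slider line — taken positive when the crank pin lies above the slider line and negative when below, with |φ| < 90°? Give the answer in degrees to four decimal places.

15.0855

set_geometry: r = 57 mm, L = 208 mm, e = 2 mm; θ ← 0°
rotate_crank_by(+80°): θ ← 0° +80° = 80°
crank pin P = (r cos θ, r sin θ) = (9.897946, 56.134042)
h = r sin θ − e = 56.134042 − 2 = 54.134042
sin φ = h / L = 54.134042 / 208 = 0.26025982
φ = arcsin(0.26025982) = 15.085479°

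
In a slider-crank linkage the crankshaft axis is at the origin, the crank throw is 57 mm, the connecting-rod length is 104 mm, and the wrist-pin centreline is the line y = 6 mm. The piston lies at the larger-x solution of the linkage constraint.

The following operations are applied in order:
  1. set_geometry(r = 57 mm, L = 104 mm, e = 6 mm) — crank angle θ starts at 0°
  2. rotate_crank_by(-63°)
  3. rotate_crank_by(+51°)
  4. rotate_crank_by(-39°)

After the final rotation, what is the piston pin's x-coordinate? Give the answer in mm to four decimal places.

set_geometry: r = 57 mm, L = 104 mm, e = 6 mm; θ ← 0°
rotate_crank_by(-63°): θ ← 0° -63° = -63°
rotate_crank_by(+51°): θ ← -63° +51° = -12°
rotate_crank_by(-39°): θ ← -12° -39° = -51°
crank pin P = (r cos θ, r sin θ) = (35.871262, -44.297320)
h = r sin θ − e = -44.297320 − 6 = -50.297320
x = r cos θ + √(L² − h²) = 35.871262 + √(10816.0 − 2529.8204) = 35.871262 + 91.028455 = 126.899717

126.8997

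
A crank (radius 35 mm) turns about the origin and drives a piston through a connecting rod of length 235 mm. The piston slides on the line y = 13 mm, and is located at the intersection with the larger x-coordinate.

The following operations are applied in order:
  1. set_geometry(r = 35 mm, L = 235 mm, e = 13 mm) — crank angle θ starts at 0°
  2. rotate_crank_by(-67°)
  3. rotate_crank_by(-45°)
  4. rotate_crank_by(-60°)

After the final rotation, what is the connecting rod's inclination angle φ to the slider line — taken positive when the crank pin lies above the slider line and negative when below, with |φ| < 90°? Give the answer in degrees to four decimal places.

-4.3614

set_geometry: r = 35 mm, L = 235 mm, e = 13 mm; θ ← 0°
rotate_crank_by(-67°): θ ← 0° -67° = -67°
rotate_crank_by(-45°): θ ← -67° -45° = -112°
rotate_crank_by(-60°): θ ← -112° -60° = -172°
crank pin P = (r cos θ, r sin θ) = (-34.659382, -4.871059)
h = r sin θ − e = -4.871059 − 13 = -17.871059
sin φ = h / L = -17.871059 / 235 = -0.07604706
φ = arcsin(-0.07604706) = -4.361386°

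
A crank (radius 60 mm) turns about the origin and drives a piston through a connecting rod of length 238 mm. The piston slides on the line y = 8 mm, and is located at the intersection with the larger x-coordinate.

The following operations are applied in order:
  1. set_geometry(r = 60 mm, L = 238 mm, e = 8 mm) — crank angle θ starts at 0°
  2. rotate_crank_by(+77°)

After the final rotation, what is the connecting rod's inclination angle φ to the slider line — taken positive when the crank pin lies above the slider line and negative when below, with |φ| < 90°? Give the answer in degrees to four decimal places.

12.2411

set_geometry: r = 60 mm, L = 238 mm, e = 8 mm; θ ← 0°
rotate_crank_by(+77°): θ ← 0° +77° = 77°
crank pin P = (r cos θ, r sin θ) = (13.497063, 58.462204)
h = r sin θ − e = 58.462204 − 8 = 50.462204
sin φ = h / L = 50.462204 / 238 = 0.21202607
φ = arcsin(0.21202607) = 12.241111°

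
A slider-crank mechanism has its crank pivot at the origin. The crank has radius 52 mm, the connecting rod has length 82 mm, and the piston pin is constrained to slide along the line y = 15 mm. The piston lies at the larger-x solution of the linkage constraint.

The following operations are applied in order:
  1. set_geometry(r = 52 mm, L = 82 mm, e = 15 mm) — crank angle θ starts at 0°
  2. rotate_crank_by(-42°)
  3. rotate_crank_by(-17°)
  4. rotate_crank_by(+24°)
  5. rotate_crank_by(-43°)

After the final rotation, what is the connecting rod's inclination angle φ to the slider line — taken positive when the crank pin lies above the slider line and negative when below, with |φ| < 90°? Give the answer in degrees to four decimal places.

set_geometry: r = 52 mm, L = 82 mm, e = 15 mm; θ ← 0°
rotate_crank_by(-42°): θ ← 0° -42° = -42°
rotate_crank_by(-17°): θ ← -42° -17° = -59°
rotate_crank_by(+24°): θ ← -59° +24° = -35°
rotate_crank_by(-43°): θ ← -35° -43° = -78°
crank pin P = (r cos θ, r sin θ) = (10.811408, -50.863675)
h = r sin θ − e = -50.863675 − 15 = -65.863675
sin φ = h / L = -65.863675 / 82 = -0.80321555
φ = arcsin(-0.80321555) = -53.438271°

-53.4383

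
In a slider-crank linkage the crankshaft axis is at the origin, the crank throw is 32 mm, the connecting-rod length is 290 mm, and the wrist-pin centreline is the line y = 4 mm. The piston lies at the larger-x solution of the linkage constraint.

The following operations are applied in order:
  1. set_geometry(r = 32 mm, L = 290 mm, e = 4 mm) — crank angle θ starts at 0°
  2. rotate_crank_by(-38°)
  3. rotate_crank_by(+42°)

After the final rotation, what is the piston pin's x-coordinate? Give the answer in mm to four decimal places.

321.9167

set_geometry: r = 32 mm, L = 290 mm, e = 4 mm; θ ← 0°
rotate_crank_by(-38°): θ ← 0° -38° = -38°
rotate_crank_by(+42°): θ ← -38° +42° = 4°
crank pin P = (r cos θ, r sin θ) = (31.922050, 2.232207)
h = r sin θ − e = 2.232207 − 4 = -1.767793
x = r cos θ + √(L² − h²) = 31.922050 + √(84100.0 − 3.1251) = 31.922050 + 289.994612 = 321.916661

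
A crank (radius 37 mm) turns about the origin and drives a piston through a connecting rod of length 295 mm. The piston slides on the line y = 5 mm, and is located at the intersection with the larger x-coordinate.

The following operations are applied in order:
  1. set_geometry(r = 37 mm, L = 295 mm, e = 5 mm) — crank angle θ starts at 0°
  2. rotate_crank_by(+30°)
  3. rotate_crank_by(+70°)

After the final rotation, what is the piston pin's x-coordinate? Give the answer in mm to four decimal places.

set_geometry: r = 37 mm, L = 295 mm, e = 5 mm; θ ← 0°
rotate_crank_by(+30°): θ ← 0° +30° = 30°
rotate_crank_by(+70°): θ ← 30° +70° = 100°
crank pin P = (r cos θ, r sin θ) = (-6.424983, 36.437887)
h = r sin θ − e = 36.437887 − 5 = 31.437887
x = r cos θ + √(L² − h²) = -6.424983 + √(87025.0 − 988.3407) = -6.424983 + 293.320063 = 286.895080

286.8951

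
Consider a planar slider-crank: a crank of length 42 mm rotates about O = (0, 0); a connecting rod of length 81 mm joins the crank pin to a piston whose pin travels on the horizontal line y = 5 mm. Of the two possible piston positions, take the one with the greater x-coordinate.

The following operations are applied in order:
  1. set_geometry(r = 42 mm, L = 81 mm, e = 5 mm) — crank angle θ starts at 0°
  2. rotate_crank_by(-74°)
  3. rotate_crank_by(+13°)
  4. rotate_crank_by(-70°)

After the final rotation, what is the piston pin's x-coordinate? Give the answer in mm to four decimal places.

set_geometry: r = 42 mm, L = 81 mm, e = 5 mm; θ ← 0°
rotate_crank_by(-74°): θ ← 0° -74° = -74°
rotate_crank_by(+13°): θ ← -74° +13° = -61°
rotate_crank_by(-70°): θ ← -61° -70° = -131°
crank pin P = (r cos θ, r sin θ) = (-27.554479, -31.697802)
h = r sin θ − e = -31.697802 − 5 = -36.697802
x = r cos θ + √(L² − h²) = -27.554479 + √(6561.0 − 1346.7287) = -27.554479 + 72.209911 = 44.655432

44.6554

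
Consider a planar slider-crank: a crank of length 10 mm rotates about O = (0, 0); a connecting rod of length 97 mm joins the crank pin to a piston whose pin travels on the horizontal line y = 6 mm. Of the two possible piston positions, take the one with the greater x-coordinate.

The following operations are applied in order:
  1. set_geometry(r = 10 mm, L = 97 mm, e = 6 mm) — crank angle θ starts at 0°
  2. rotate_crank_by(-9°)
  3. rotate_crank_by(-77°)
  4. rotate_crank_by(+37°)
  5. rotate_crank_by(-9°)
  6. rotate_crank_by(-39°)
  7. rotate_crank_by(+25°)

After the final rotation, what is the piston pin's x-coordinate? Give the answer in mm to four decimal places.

98.8420

set_geometry: r = 10 mm, L = 97 mm, e = 6 mm; θ ← 0°
rotate_crank_by(-9°): θ ← 0° -9° = -9°
rotate_crank_by(-77°): θ ← -9° -77° = -86°
rotate_crank_by(+37°): θ ← -86° +37° = -49°
rotate_crank_by(-9°): θ ← -49° -9° = -58°
rotate_crank_by(-39°): θ ← -58° -39° = -97°
rotate_crank_by(+25°): θ ← -97° +25° = -72°
crank pin P = (r cos θ, r sin θ) = (3.090170, -9.510565)
h = r sin θ − e = -9.510565 − 6 = -15.510565
x = r cos θ + √(L² − h²) = 3.090170 + √(9409.0 − 240.5776) = 3.090170 + 95.751879 = 98.842049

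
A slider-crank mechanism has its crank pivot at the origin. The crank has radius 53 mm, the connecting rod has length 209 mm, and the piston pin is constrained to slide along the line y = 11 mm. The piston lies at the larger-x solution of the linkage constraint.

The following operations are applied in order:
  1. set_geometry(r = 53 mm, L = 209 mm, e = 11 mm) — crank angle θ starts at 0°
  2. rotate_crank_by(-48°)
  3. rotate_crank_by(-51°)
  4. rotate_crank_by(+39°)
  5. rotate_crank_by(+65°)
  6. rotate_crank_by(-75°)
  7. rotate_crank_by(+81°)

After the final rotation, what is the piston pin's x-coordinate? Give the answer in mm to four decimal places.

set_geometry: r = 53 mm, L = 209 mm, e = 11 mm; θ ← 0°
rotate_crank_by(-48°): θ ← 0° -48° = -48°
rotate_crank_by(-51°): θ ← -48° -51° = -99°
rotate_crank_by(+39°): θ ← -99° +39° = -60°
rotate_crank_by(+65°): θ ← -60° +65° = 5°
rotate_crank_by(-75°): θ ← 5° -75° = -70°
rotate_crank_by(+81°): θ ← -70° +81° = 11°
crank pin P = (r cos θ, r sin θ) = (52.026241, 10.112877)
h = r sin θ − e = 10.112877 − 11 = -0.887123
x = r cos θ + √(L² − h²) = 52.026241 + √(43681.0 − 0.7870) = 52.026241 + 208.998117 = 261.024358

261.0244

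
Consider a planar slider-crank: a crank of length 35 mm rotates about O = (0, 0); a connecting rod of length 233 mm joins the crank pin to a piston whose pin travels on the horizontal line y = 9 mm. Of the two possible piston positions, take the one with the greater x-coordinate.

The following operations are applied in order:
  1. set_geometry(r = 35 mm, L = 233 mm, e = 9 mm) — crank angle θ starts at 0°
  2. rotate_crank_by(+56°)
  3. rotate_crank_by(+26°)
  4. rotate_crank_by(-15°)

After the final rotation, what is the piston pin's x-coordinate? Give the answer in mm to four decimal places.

245.5159

set_geometry: r = 35 mm, L = 233 mm, e = 9 mm; θ ← 0°
rotate_crank_by(+56°): θ ← 0° +56° = 56°
rotate_crank_by(+26°): θ ← 56° +26° = 82°
rotate_crank_by(-15°): θ ← 82° -15° = 67°
crank pin P = (r cos θ, r sin θ) = (13.675589, 32.217670)
h = r sin θ − e = 32.217670 − 9 = 23.217670
x = r cos θ + √(L² − h²) = 13.675589 + √(54289.0 − 539.0602) = 13.675589 + 231.840333 = 245.515922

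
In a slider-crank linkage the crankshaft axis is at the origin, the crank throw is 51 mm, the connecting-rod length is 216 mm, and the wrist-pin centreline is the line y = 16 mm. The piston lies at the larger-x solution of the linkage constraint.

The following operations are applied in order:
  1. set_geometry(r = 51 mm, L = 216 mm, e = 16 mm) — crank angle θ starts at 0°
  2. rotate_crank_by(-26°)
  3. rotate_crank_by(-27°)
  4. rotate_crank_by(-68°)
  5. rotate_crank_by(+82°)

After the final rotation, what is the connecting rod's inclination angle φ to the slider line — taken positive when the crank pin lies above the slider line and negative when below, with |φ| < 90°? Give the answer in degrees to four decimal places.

set_geometry: r = 51 mm, L = 216 mm, e = 16 mm; θ ← 0°
rotate_crank_by(-26°): θ ← 0° -26° = -26°
rotate_crank_by(-27°): θ ← -26° -27° = -53°
rotate_crank_by(-68°): θ ← -53° -68° = -121°
rotate_crank_by(+82°): θ ← -121° +82° = -39°
crank pin P = (r cos θ, r sin θ) = (39.634444, -32.095340)
h = r sin θ − e = -32.095340 − 16 = -48.095340
sin φ = h / L = -48.095340 / 216 = -0.22266361
φ = arcsin(-0.22266361) = -12.865528°

-12.8655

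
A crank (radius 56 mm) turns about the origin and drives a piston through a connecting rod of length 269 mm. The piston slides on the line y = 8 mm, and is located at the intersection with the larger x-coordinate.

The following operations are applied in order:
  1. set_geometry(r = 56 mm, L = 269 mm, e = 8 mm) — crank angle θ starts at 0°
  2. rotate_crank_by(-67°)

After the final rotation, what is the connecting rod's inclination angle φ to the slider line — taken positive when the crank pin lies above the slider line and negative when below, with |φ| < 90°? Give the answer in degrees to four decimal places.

-12.7895

set_geometry: r = 56 mm, L = 269 mm, e = 8 mm; θ ← 0°
rotate_crank_by(-67°): θ ← 0° -67° = -67°
crank pin P = (r cos θ, r sin θ) = (21.880943, -51.548272)
h = r sin θ − e = -51.548272 − 8 = -59.548272
sin φ = h / L = -59.548272 / 269 = -0.22136904
φ = arcsin(-0.22136904) = -12.789456°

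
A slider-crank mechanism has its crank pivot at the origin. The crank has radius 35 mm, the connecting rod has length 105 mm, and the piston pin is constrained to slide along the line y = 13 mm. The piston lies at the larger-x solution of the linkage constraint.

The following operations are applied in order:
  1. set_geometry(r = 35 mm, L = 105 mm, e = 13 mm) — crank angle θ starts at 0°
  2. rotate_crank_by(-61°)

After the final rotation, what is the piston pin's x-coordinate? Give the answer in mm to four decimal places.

set_geometry: r = 35 mm, L = 105 mm, e = 13 mm; θ ← 0°
rotate_crank_by(-61°): θ ← 0° -61° = -61°
crank pin P = (r cos θ, r sin θ) = (16.968337, -30.611690)
h = r sin θ − e = -30.611690 − 13 = -43.611690
x = r cos θ + √(L² − h²) = 16.968337 + √(11025.0 − 1901.9795) = 16.968337 + 95.514504 = 112.482841

112.4828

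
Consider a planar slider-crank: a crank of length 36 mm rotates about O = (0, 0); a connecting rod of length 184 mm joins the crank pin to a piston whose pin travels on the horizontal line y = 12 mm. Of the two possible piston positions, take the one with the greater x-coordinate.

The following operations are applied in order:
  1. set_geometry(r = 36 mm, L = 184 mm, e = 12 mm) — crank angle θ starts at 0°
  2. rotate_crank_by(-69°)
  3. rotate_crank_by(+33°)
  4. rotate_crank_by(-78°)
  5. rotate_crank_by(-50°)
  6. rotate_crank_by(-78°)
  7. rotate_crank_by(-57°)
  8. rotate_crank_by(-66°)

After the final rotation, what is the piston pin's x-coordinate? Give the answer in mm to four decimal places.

set_geometry: r = 36 mm, L = 184 mm, e = 12 mm; θ ← 0°
rotate_crank_by(-69°): θ ← 0° -69° = -69°
rotate_crank_by(+33°): θ ← -69° +33° = -36°
rotate_crank_by(-78°): θ ← -36° -78° = -114°
rotate_crank_by(-50°): θ ← -114° -50° = -164°
rotate_crank_by(-78°): θ ← -164° -78° = -242°
rotate_crank_by(-57°): θ ← -242° -57° = -299°
rotate_crank_by(-66°): θ ← -299° -66° = -365°
crank pin P = (r cos θ, r sin θ) = (35.863009, -3.137607)
h = r sin θ − e = -3.137607 − 12 = -15.137607
x = r cos θ + √(L² − h²) = 35.863009 + √(33856.0 − 229.1471) = 35.863009 + 183.376260 = 219.239269

219.2393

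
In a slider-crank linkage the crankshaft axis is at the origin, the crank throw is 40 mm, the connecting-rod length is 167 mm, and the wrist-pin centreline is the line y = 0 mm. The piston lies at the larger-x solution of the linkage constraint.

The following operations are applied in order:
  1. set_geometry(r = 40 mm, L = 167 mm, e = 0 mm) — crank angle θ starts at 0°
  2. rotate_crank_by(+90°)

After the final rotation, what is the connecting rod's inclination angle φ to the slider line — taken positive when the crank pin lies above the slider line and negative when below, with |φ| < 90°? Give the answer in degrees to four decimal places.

set_geometry: r = 40 mm, L = 167 mm, e = 0 mm; θ ← 0°
rotate_crank_by(+90°): θ ← 0° +90° = 90°
crank pin P = (r cos θ, r sin θ) = (0.000000, 40.000000)
h = r sin θ − e = 40.000000 − 0 = 40.000000
sin φ = h / L = 40.000000 / 167 = 0.23952096
φ = arcsin(0.23952096) = 13.858269°

13.8583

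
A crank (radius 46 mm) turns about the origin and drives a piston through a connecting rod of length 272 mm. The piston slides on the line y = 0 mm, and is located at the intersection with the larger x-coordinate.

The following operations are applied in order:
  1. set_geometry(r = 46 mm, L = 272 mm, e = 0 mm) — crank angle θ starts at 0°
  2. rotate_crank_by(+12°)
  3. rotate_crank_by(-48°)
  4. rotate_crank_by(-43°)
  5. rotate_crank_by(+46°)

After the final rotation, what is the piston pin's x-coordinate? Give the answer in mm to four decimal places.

set_geometry: r = 46 mm, L = 272 mm, e = 0 mm; θ ← 0°
rotate_crank_by(+12°): θ ← 0° +12° = 12°
rotate_crank_by(-48°): θ ← 12° -48° = -36°
rotate_crank_by(-43°): θ ← -36° -43° = -79°
rotate_crank_by(+46°): θ ← -79° +46° = -33°
crank pin P = (r cos θ, r sin θ) = (38.578846, -25.053396)
h = r sin θ − e = -25.053396 − 0 = -25.053396
x = r cos θ + √(L² − h²) = 38.578846 + √(73984.0 − 627.6726) = 38.578846 + 270.843732 = 309.422579

309.4226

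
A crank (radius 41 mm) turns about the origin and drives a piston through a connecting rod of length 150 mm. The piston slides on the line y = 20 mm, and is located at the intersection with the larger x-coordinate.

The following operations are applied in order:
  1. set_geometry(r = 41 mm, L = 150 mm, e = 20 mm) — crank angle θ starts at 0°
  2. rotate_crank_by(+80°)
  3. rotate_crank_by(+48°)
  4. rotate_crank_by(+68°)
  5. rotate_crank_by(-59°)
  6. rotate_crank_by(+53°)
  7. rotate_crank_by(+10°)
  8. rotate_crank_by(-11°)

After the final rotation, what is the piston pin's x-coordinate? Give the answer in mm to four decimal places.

107.1608

set_geometry: r = 41 mm, L = 150 mm, e = 20 mm; θ ← 0°
rotate_crank_by(+80°): θ ← 0° +80° = 80°
rotate_crank_by(+48°): θ ← 80° +48° = 128°
rotate_crank_by(+68°): θ ← 128° +68° = 196°
rotate_crank_by(-59°): θ ← 196° -59° = 137°
rotate_crank_by(+53°): θ ← 137° +53° = 190°
rotate_crank_by(+10°): θ ← 190° +10° = 200°
rotate_crank_by(-11°): θ ← 200° -11° = 189°
crank pin P = (r cos θ, r sin θ) = (-40.495222, -6.413813)
h = r sin θ − e = -6.413813 − 20 = -26.413813
x = r cos θ + √(L² − h²) = -40.495222 + √(22500.0 − 697.6895) = -40.495222 + 147.656055 = 107.160833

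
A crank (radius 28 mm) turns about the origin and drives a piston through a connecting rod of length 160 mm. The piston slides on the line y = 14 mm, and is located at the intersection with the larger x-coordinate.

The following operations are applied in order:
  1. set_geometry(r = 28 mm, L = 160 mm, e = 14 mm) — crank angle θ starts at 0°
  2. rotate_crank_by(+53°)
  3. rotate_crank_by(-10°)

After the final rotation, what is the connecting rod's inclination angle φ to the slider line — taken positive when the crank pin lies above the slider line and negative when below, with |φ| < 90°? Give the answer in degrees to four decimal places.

set_geometry: r = 28 mm, L = 160 mm, e = 14 mm; θ ← 0°
rotate_crank_by(+53°): θ ← 0° +53° = 53°
rotate_crank_by(-10°): θ ← 53° -10° = 43°
crank pin P = (r cos θ, r sin θ) = (20.477904, 19.095954)
h = r sin θ − e = 19.095954 − 14 = 5.095954
sin φ = h / L = 5.095954 / 160 = 0.03184971
φ = arcsin(0.03184971) = 1.825163°

1.8252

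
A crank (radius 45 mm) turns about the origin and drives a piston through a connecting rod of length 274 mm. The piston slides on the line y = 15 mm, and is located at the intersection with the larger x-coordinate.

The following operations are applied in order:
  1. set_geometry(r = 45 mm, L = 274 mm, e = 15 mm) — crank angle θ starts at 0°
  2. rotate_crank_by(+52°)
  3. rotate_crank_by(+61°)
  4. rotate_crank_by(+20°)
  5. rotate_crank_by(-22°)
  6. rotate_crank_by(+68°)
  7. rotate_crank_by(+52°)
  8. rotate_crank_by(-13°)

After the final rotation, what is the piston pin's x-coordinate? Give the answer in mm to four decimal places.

235.1911

set_geometry: r = 45 mm, L = 274 mm, e = 15 mm; θ ← 0°
rotate_crank_by(+52°): θ ← 0° +52° = 52°
rotate_crank_by(+61°): θ ← 52° +61° = 113°
rotate_crank_by(+20°): θ ← 113° +20° = 133°
rotate_crank_by(-22°): θ ← 133° -22° = 111°
rotate_crank_by(+68°): θ ← 111° +68° = 179°
rotate_crank_by(+52°): θ ← 179° +52° = 231°
rotate_crank_by(-13°): θ ← 231° -13° = 218°
crank pin P = (r cos θ, r sin θ) = (-35.460484, -27.704766)
h = r sin θ − e = -27.704766 − 15 = -42.704766
x = r cos θ + √(L² − h²) = -35.460484 + √(75076.0 − 1823.6971) = -35.460484 + 270.651627 = 235.191143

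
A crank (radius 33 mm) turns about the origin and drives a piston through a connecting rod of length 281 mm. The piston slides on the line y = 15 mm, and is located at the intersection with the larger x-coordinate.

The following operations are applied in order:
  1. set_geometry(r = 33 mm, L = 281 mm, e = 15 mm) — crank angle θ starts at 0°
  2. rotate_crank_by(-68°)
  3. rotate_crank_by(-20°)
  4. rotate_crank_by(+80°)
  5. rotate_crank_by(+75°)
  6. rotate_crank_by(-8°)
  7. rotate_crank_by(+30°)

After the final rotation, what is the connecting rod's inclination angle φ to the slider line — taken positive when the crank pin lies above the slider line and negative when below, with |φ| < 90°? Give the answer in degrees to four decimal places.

3.6717

set_geometry: r = 33 mm, L = 281 mm, e = 15 mm; θ ← 0°
rotate_crank_by(-68°): θ ← 0° -68° = -68°
rotate_crank_by(-20°): θ ← -68° -20° = -88°
rotate_crank_by(+80°): θ ← -88° +80° = -8°
rotate_crank_by(+75°): θ ← -8° +75° = 67°
rotate_crank_by(-8°): θ ← 67° -8° = 59°
rotate_crank_by(+30°): θ ← 59° +30° = 89°
crank pin P = (r cos θ, r sin θ) = (0.575929, 32.994974)
h = r sin θ − e = 32.994974 − 15 = 17.994974
sin φ = h / L = 17.994974 / 281 = 0.06403905
φ = arcsin(0.06403905) = 3.671680°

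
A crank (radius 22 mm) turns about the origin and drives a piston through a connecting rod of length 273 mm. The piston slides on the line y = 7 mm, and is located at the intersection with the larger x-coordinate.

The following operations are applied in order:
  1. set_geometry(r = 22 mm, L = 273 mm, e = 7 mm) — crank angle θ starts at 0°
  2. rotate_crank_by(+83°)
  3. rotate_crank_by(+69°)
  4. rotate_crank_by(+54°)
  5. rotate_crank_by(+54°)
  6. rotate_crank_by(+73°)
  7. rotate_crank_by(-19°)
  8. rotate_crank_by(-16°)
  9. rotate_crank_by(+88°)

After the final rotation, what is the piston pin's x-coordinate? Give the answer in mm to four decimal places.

set_geometry: r = 22 mm, L = 273 mm, e = 7 mm; θ ← 0°
rotate_crank_by(+83°): θ ← 0° +83° = 83°
rotate_crank_by(+69°): θ ← 83° +69° = 152°
rotate_crank_by(+54°): θ ← 152° +54° = 206°
rotate_crank_by(+54°): θ ← 206° +54° = 260°
rotate_crank_by(+73°): θ ← 260° +73° = 333°
rotate_crank_by(-19°): θ ← 333° -19° = 314°
rotate_crank_by(-16°): θ ← 314° -16° = 298°
rotate_crank_by(+88°): θ ← 298° +88° = 386°
crank pin P = (r cos θ, r sin θ) = (19.773469, 9.644165)
h = r sin θ − e = 9.644165 − 7 = 2.644165
x = r cos θ + √(L² − h²) = 19.773469 + √(74529.0 − 6.9916) = 19.773469 + 272.987195 = 292.760664

292.7607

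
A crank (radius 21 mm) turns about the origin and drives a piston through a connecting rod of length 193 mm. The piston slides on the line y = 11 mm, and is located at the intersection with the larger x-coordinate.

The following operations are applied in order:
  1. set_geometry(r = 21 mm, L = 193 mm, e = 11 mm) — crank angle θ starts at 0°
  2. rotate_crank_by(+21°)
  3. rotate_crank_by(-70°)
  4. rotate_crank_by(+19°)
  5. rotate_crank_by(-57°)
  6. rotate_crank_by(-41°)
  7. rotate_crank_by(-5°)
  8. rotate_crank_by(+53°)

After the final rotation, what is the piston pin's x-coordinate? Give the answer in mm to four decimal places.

194.0286

set_geometry: r = 21 mm, L = 193 mm, e = 11 mm; θ ← 0°
rotate_crank_by(+21°): θ ← 0° +21° = 21°
rotate_crank_by(-70°): θ ← 21° -70° = -49°
rotate_crank_by(+19°): θ ← -49° +19° = -30°
rotate_crank_by(-57°): θ ← -30° -57° = -87°
rotate_crank_by(-41°): θ ← -87° -41° = -128°
rotate_crank_by(-5°): θ ← -128° -5° = -133°
rotate_crank_by(+53°): θ ← -133° +53° = -80°
crank pin P = (r cos θ, r sin θ) = (3.646612, -20.680963)
h = r sin θ − e = -20.680963 − 11 = -31.680963
x = r cos θ + √(L² − h²) = 3.646612 + √(37249.0 − 1003.6834) = 3.646612 + 190.382028 = 194.028640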